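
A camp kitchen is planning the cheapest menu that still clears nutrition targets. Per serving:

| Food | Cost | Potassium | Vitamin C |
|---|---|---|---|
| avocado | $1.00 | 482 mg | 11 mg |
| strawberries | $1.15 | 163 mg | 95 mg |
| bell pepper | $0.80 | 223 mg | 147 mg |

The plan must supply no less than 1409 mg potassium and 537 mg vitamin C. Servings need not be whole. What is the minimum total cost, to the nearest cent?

With two linear requirements the optimum uses one or two foods; enumerate the corners.
avocado only: max(1409/482, 537/11) = 48.82 servings → $48.82.
strawberries only: max(1409/163, 537/95) = 8.644 servings → $9.94.
bell pepper only: max(1409/223, 537/147) = 6.318 servings → $5.05.
avocado + strawberries with both tight: 1.053 servings and 5.531 servings → $7.41.
avocado + bell pepper with both tight: 1.277 servings and 3.557 servings → $4.12.
strawberries + bell pepper: the both-tight solution has a negative serving — not a feasible corner.
The minimum over all feasible corners is $4.12.

$4.12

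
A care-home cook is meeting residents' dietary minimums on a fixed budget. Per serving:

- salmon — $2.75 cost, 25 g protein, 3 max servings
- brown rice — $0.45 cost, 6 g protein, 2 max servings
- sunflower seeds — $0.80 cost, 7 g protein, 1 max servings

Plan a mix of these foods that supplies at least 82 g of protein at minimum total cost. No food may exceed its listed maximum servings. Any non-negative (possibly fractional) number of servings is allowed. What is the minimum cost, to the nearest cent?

$8.60

Cost per g of protein: brown rice $0.0750, salmon $0.1100, sunflower seeds $0.1143.
Take 2 servings of brown rice: +12.0 g protein for $0.90 (total $0.90, still need 70.0 g).
Take 2.8 servings of salmon: +70.0 g protein for $7.70 (total $8.60, still need 0.0 g).
Greedy by cheapest-per-g is optimal for a single linear constraint, so the minimum cost is $8.60.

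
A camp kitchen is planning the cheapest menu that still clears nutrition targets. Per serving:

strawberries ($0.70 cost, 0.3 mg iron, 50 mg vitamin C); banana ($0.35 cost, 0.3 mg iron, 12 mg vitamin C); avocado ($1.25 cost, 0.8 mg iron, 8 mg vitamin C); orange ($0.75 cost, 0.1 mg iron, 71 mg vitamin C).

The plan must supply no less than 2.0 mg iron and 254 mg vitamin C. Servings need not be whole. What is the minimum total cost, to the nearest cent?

Two binding constraints pin down two serving amounts, so the optimal mix uses at most two foods. The candidates are each food alone (scaled to the tighter of iron/vitamin C) and each pair with both constraints tight.
strawberries only: max(2.0/0.3, 254/50) = 6.667 servings → $4.67.
banana only: max(2.0/0.3, 254/12) = 21.17 servings → $7.41.
avocado only: max(2.0/0.8, 254/8) = 31.75 servings → $39.69.
orange only: max(2.0/0.1, 254/71) = 20 servings → $15.00.
strawberries + banana with both tight: 4.579 servings and 2.088 servings → $3.94.
strawberries + avocado with both tight: 4.979 servings and 0.633 servings → $4.28.
strawberries + orange: intersection lies outside the first quadrant.
banana + avocado: intersection lies outside the first quadrant.
banana + orange with both tight: 5.801 servings and 2.597 servings → $3.98.
avocado + orange with both tight: 2.082 servings and 3.343 servings → $5.11.
Cheapest feasible corner: $3.94.

$3.94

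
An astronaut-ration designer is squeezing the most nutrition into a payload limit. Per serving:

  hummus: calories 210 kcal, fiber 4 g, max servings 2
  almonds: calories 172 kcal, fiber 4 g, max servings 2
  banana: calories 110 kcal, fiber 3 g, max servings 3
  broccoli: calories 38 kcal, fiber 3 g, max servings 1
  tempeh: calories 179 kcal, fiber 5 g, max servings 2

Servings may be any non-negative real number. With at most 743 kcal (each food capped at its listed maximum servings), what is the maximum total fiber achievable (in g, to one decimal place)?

Fiber per kcal: broccoli 0.07895, tempeh 0.02793, banana 0.02727, almonds 0.02326, hummus 0.01905.
Take 1 serving of broccoli: uses 38 kcal, +3.0 g fiber (running total 3.0 g).
Take 2 servings of tempeh: uses 358 kcal, +10.0 g fiber (running total 13.0 g).
Take 3 servings of banana: uses 330 kcal, +9.0 g fiber (running total 22.0 g).
Take 0.09884 servings of almonds: uses 17 kcal, +0.4 g fiber (running total 22.4 g).
Greedy by best ratio exhausts the calories allowance optimally: 22.4 g.

22.4 g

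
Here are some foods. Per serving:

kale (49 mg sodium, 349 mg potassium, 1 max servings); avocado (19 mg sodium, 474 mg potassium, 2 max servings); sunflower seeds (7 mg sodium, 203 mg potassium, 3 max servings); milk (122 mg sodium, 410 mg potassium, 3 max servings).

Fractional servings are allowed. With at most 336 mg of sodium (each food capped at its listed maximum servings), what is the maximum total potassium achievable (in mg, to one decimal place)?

Potassium per mg sodium: sunflower seeds 29, avocado 24.95, kale 7.122, milk 3.361.
Take 3 servings of sunflower seeds: uses 21 mg sodium, +609.0 mg potassium (running total 609.0 mg).
Take 2 servings of avocado: uses 38 mg sodium, +948.0 mg potassium (running total 1557.0 mg).
Take 1 serving of kale: uses 49 mg sodium, +349.0 mg potassium (running total 1906.0 mg).
Take 1.869 servings of milk: uses 228 mg sodium, +766.2 mg potassium (running total 2672.2 mg).
Greedy by best ratio exhausts the sodium allowance optimally: 2672.2 mg.

2672.2 mg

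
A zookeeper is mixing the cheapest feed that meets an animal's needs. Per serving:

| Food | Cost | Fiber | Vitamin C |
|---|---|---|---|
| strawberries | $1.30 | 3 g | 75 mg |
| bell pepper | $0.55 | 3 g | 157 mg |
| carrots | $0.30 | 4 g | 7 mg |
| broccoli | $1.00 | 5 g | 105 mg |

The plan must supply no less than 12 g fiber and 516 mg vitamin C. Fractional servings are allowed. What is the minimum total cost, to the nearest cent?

Minimising a linear cost over {fiber ≥ 12, vitamin C ≥ 516, servings ≥ 0} — the optimum is at a vertex, using one or two foods.
strawberries only: max(12/3, 516/75) = 6.88 servings → $8.94.
bell pepper only: max(12/3, 516/157) = 4 servings → $2.20.
carrots only: max(12/4, 516/7) = 73.71 servings → $22.11.
broccoli only: max(12/5, 516/105) = 4.914 servings → $4.91.
strawberries + bell pepper with both tight: 1.366 servings and 2.634 servings → $3.22.
strawberries + carrots: the both-tight solution has a negative serving — not a feasible corner.
strawberries + broccoli: the both-tight solution has a negative serving — not a feasible corner.
bell pepper + carrots with both tight: 3.262 servings and 0.5535 servings → $1.96.
bell pepper + broccoli with both tight: 2.809 servings and 0.7149 servings → $2.26.
carrots + broccoli: the both-tight solution has a negative serving — not a feasible corner.
The minimum over all feasible corners is $1.96.

$1.96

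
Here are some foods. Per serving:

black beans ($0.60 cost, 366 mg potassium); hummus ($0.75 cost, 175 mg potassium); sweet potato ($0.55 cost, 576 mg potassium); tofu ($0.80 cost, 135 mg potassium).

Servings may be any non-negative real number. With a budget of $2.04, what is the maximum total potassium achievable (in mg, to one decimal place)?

2136.4 mg

Potassium per dollar: sweet potato 1047, black beans 610, hummus 233.3, tofu 168.8.
With no serving limits, spend the whole cost allowance on sweet potato: $2.04 / $0.55 × 576 mg = 2136.4 mg.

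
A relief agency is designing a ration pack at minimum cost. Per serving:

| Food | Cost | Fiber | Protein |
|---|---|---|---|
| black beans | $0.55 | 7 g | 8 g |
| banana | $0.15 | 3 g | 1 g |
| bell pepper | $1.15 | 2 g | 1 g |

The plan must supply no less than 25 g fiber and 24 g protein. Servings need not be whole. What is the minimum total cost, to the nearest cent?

Two binding constraints pin down two serving amounts, so the optimal mix uses at most two foods. The candidates are each food alone (scaled to the tighter of fiber/protein) and each pair with both constraints tight.
black beans only: max(25/7, 24/8) = 3.571 servings → $1.96.
banana only: max(25/3, 24/1) = 24 servings → $3.60.
bell pepper only: max(25/2, 24/1) = 24 servings → $27.60.
black beans + banana with both tight: 2.765 servings and 1.882 servings → $1.80.
black beans + bell pepper with both tight: 2.556 servings and 3.556 servings → $5.49.
banana + bell pepper: intersection lies outside the first quadrant.
So the least-cost plan costs $1.80.

$1.80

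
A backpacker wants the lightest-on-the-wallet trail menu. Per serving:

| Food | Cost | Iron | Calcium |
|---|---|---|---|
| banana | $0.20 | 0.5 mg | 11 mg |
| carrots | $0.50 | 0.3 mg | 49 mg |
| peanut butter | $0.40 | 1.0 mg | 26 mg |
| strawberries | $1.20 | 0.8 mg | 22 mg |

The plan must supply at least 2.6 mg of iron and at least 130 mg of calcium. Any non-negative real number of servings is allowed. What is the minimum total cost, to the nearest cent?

$1.62

banana only: max(2.6/0.5, 130/11) = 11.82 servings → $2.36.
carrots only: max(2.6/0.3, 130/49) = 8.667 servings → $4.33.
peanut butter only: max(2.6/1.0, 130/26) = 5 servings → $2.00.
strawberries only: max(2.6/0.8, 130/22) = 5.909 servings → $7.09.
banana + carrots with both tight: 4.17 servings and 1.717 servings → $1.69.
banana + peanut butter: intersection lies outside the first quadrant.
banana + strawberries: intersection lies outside the first quadrant.
carrots + peanut butter with both tight: 1.515 servings and 2.146 servings → $1.62.
carrots + strawberries with both tight: 1.436 servings and 2.712 servings → $3.97.
peanut butter + strawberries: intersection lies outside the first quadrant.
The minimum over all feasible corners is $1.62.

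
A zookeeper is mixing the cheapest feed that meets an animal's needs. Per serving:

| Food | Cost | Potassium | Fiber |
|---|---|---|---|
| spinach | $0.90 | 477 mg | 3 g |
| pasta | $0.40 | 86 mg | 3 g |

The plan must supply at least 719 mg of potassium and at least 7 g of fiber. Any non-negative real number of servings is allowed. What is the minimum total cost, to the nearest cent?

For a min-cost LP with two ≥-constraints, a basic feasible solution has at most two positive variables.
spinach only: max(719/477, 7/3) = 2.333 servings → $2.10.
pasta only: max(719/86, 7/3) = 8.36 servings → $3.34.
spinach + pasta with both tight: 1.326 servings and 1.008 servings → $1.60.
Cheapest feasible corner: $1.60.

$1.60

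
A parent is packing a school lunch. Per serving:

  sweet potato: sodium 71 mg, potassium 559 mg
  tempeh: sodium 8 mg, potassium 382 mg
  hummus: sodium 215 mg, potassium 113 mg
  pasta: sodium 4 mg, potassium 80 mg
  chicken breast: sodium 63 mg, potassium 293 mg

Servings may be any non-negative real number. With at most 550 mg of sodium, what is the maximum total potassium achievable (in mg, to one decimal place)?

26262.5 mg

Potassium per mg sodium: tempeh 47.75, pasta 20, sweet potato 7.873, chicken breast 4.651, hummus 0.5256.
With no serving limits, spend the whole sodium allowance on tempeh: 550 mg / 8 mg × 382 mg = 26262.5 mg.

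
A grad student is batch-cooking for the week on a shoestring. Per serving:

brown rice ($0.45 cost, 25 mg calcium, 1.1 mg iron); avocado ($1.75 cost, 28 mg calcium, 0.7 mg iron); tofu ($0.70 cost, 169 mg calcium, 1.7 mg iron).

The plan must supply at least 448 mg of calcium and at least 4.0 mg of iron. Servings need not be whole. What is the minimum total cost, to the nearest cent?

$1.86

With two linear requirements the optimum uses one or two foods; enumerate the corners.
brown rice only: max(448/25, 4.0/1.1) = 17.92 servings → $8.06.
avocado only: max(448/28, 4.0/0.7) = 16 servings → $28.00.
tofu only: max(448/169, 4.0/1.7) = 2.651 servings → $1.86.
brown rice + avocado: intersection lies outside the first quadrant.
brown rice + tofu: intersection lies outside the first quadrant.
avocado + tofu with both targets exact would need a negative amount; discard.
Cheapest feasible corner: $1.86.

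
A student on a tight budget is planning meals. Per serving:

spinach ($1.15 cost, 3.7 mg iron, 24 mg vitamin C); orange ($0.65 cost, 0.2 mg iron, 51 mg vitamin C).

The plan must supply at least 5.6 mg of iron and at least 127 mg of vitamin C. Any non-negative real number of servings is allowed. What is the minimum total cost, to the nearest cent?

Minimising a linear cost over {iron ≥ 5.6, vitamin C ≥ 127, servings ≥ 0} — the optimum is at a vertex, using one or two foods.
spinach only: max(5.6/3.7, 127/24) = 5.292 servings → $6.09.
orange only: max(5.6/0.2, 127/51) = 28 servings → $18.20.
spinach + orange with both tight: 1.415 servings and 1.824 servings → $2.81.
Cheapest feasible corner: $2.81.

$2.81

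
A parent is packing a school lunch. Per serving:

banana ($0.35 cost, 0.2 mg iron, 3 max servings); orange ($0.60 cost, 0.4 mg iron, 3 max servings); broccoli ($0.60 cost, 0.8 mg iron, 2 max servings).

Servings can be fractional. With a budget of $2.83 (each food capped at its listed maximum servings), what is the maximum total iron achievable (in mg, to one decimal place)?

Iron per dollar: broccoli 1.333, orange 0.6667, banana 0.5714.
Take 2 servings of broccoli: spends $1.20, +1.6 mg iron (running total 1.6 mg).
Take 2.717 servings of orange: spends $1.63, +1.1 mg iron (running total 2.7 mg).
Filling greedily by iron-per-dollar is optimal for one linear limit, giving 2.7 mg.

2.7 mg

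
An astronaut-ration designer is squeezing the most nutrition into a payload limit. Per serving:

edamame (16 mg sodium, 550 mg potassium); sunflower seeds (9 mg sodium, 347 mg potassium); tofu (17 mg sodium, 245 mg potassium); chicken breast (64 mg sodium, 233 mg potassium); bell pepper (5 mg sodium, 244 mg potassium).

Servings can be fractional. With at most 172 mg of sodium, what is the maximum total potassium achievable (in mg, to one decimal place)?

8393.6 mg

Potassium per mg sodium: bell pepper 48.8, sunflower seeds 38.56, edamame 34.38, tofu 14.41, chicken breast 3.641.
With no serving limits, spend the whole sodium allowance on bell pepper: 172 mg / 5 mg × 244 mg = 8393.6 mg.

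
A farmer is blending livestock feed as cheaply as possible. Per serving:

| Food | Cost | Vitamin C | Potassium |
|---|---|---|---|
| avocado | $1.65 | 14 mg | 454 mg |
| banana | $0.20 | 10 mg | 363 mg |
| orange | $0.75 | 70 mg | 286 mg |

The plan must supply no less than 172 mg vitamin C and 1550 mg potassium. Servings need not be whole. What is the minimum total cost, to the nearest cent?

$2.09

avocado only: max(172/14, 1550/454) = 12.29 servings → $20.27.
banana only: max(172/10, 1550/363) = 17.2 servings → $3.44.
orange only: max(172/70, 1550/286) = 5.42 servings → $4.06.
avocado + banana: intersection lies outside the first quadrant.
avocado + orange with both tight: 2.135 servings and 2.03 servings → $5.05.
banana + orange with both tight: 2.63 servings and 2.081 servings → $2.09.
Cheapest feasible corner: $2.09.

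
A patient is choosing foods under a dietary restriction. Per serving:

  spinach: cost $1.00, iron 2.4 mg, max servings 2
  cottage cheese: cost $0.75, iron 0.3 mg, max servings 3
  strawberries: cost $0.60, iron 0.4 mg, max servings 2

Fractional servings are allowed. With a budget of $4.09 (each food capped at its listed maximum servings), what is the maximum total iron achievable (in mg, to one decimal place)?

6.0 mg

Iron per dollar: spinach 2.4, strawberries 0.6667, cottage cheese 0.4.
Take 2 servings of spinach: spends $2.00, +4.8 mg iron (running total 4.8 mg).
Take 2 servings of strawberries: spends $1.20, +0.8 mg iron (running total 5.6 mg).
Take 1.187 servings of cottage cheese: spends $0.89, +0.4 mg iron (running total 6.0 mg).
Greedy by best ratio exhausts the cost allowance optimally: 6.0 mg.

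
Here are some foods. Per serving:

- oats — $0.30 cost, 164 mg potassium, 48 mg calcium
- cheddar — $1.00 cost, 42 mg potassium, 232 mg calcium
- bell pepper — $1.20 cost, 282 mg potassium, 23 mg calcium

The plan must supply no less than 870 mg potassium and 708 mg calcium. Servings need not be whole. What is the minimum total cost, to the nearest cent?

$3.50

An LP optimum is at a vertex; with two nutrient constraints at most two foods are used. Check each candidate.
oats only: max(870/164, 708/48) = 14.75 servings → $4.42.
cheddar only: max(870/42, 708/232) = 20.71 servings → $20.71.
bell pepper only: max(870/282, 708/23) = 30.78 servings → $36.94.
oats + cheddar with both tight: 4.776 servings and 2.063 servings → $3.50.
oats + bell pepper with both targets exact would need a negative amount; discard.
cheddar + bell pepper with both tight: 2.787 servings and 2.67 servings → $5.99.
The minimum over all feasible corners is $3.50.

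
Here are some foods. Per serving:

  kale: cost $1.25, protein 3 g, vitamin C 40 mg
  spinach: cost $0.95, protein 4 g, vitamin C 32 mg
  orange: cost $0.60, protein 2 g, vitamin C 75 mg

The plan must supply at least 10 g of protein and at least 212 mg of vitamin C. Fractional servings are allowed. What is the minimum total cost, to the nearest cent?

Check every corner: each single food scaled to meet both minima, and each pair solved so both constraints bind.
kale only: max(10/3, 212/40) = 5.3 servings → $6.62.
spinach only: max(10/4, 212/32) = 6.625 servings → $6.29.
orange only: max(10/2, 212/75) = 5 servings → $3.00.
kale + spinach with both targets exact would need a negative amount; discard.
kale + orange with both tight: 2.248 servings and 1.628 servings → $3.79.
spinach + orange with both tight: 1.381 servings and 2.237 servings → $2.65.
So the least-cost plan costs $2.65.

$2.65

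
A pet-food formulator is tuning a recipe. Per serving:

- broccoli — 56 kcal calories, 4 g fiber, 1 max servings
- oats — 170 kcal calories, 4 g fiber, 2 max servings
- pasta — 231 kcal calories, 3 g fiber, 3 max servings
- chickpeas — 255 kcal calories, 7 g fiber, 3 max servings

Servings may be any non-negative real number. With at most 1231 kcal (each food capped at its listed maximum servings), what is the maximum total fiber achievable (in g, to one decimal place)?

Fiber per kcal: broccoli 0.07143, chickpeas 0.02745, oats 0.02353, pasta 0.01299.
Take 1 serving of broccoli: uses 56 kcal, +4.0 g fiber (running total 4.0 g).
Take 3 servings of chickpeas: uses 765 kcal, +21.0 g fiber (running total 25.0 g).
Take 2 servings of oats: uses 340 kcal, +8.0 g fiber (running total 33.0 g).
Take 0.303 servings of pasta: uses 70 kcal, +0.9 g fiber (running total 33.9 g).
Filling greedily by fiber-per-kcal is optimal for one linear limit, giving 33.9 g.

33.9 g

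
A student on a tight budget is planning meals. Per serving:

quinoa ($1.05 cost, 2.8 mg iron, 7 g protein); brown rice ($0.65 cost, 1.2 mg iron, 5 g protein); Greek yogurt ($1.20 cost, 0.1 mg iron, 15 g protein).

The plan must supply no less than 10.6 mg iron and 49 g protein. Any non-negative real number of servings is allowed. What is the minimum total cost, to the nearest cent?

A basic optimal solution has at most two foods positive. Try each food alone and each pair with both targets met exactly.
quinoa only: max(10.6/2.8, 49/7) = 7 servings → $7.35.
brown rice only: max(10.6/1.2, 49/5) = 9.8 servings → $6.37.
Greek yogurt only: max(10.6/0.1, 49/15) = 106 servings → $127.20.
quinoa + brown rice: the both-tight solution has a negative serving — not a feasible corner.
quinoa + Greek yogurt with both tight: 3.731 servings and 1.525 servings → $5.75.
brown rice + Greek yogurt with both tight: 8.806 servings and 0.3314 servings → $6.12.
Cheapest feasible corner: $5.75.

$5.75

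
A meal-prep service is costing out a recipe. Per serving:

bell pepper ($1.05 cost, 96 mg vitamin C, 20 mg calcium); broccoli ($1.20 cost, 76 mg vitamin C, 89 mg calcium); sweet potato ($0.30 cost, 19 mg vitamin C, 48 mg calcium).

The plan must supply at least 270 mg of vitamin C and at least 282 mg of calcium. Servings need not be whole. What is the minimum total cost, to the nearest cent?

bell pepper only: max(270/96, 282/20) = 14.1 servings → $14.80.
broccoli only: max(270/76, 282/89) = 3.553 servings → $4.26.
sweet potato only: max(270/19, 282/48) = 14.21 servings → $4.26.
bell pepper + broccoli with both tight: 0.3699 servings and 3.085 servings → $4.09.
bell pepper + sweet potato with both tight: 1.798 servings and 5.126 servings → $3.43.
broccoli + sweet potato with both targets exact would need a negative amount; discard.
Cheapest feasible corner: $3.43.

$3.43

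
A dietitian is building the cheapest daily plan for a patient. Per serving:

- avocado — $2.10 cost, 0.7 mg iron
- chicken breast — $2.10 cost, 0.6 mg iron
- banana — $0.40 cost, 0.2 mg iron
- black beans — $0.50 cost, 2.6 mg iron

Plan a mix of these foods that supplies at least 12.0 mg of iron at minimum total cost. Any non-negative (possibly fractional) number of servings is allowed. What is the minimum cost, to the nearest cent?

Cost per mg of iron: black beans $0.1923, banana $2.0000, avocado $3.0000, chicken breast $3.5000.
With no serving limits, use only black beans: 12.0 mg / 2.6 mg = 4.615 servings × $0.50 = $2.31.

$2.31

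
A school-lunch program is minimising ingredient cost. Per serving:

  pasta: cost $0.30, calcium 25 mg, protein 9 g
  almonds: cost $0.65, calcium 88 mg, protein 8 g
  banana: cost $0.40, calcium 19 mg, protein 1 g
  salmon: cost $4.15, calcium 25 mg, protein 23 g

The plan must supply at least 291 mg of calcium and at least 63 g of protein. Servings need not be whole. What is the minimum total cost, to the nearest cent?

At the optimum either one food covers both requirements or two foods hit both targets exactly; no other combination can be cheaper.
pasta only: max(291/25, 63/9) = 11.64 servings → $3.49.
almonds only: max(291/88, 63/8) = 7.875 servings → $5.12.
banana only: max(291/19, 63/1) = 63 servings → $25.20.
salmon only: max(291/25, 63/23) = 11.64 servings → $48.31.
pasta + almonds with both tight: 5.432 servings and 1.764 servings → $2.78.
pasta + banana with both tight: 6.205 servings and 7.151 servings → $4.72.
pasta + salmon: the both-tight solution has a negative serving — not a feasible corner.
almonds + banana: the both-tight solution has a negative serving — not a feasible corner.
almonds + salmon with both tight: 2.806 servings and 1.763 servings → $9.14.
banana + salmon with both tight: 12.42 servings and 2.199 servings → $14.09.
So the least-cost plan costs $2.78.

$2.78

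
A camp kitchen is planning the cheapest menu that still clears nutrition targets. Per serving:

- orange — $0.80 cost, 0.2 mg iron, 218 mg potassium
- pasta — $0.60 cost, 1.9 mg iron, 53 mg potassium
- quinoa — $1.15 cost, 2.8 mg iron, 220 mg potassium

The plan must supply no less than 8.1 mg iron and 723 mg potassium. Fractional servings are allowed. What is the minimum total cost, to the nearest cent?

This is a tiny linear program; its minimum lies at a vertex of the feasible set. List the vertices and price them.
orange only: max(8.1/0.2, 723/218) = 40.5 servings → $32.40.
pasta only: max(8.1/1.9, 723/53) = 13.64 servings → $8.18.
quinoa only: max(8.1/2.8, 723/220) = 3.286 servings → $3.78.
orange + pasta with both tight: 2.34 servings and 4.017 servings → $4.28.
orange + quinoa with both tight: 0.428 servings and 2.862 servings → $3.63.
pasta + quinoa with both targets exact would need a negative amount; discard.
The minimum over all feasible corners is $3.63.

$3.63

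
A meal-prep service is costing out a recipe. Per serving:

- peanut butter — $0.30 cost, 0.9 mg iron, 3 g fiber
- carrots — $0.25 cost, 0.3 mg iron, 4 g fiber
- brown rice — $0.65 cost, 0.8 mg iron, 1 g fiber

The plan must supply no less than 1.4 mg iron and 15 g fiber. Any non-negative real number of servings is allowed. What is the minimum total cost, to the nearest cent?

$0.98

Compare the cost at each extreme point of the feasible region.
peanut butter only: max(1.4/0.9, 15/3) = 5 servings → $1.50.
carrots only: max(1.4/0.3, 15/4) = 4.667 servings → $1.17.
brown rice only: max(1.4/0.8, 15/1) = 15 servings → $9.75.
peanut butter + carrots with both tight: 0.4074 servings and 3.444 servings → $0.98.
peanut butter + brown rice: intersection lies outside the first quadrant.
carrots + brown rice with both tight: 3.655 servings and 0.3793 servings → $1.16.
Cheapest feasible corner: $0.98.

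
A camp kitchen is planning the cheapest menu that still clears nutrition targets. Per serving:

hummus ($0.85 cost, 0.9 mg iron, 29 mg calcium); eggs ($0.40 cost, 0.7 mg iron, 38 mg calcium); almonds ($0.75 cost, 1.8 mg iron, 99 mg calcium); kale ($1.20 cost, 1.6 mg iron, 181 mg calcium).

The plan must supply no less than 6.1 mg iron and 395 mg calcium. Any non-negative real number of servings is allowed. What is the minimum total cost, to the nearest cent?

This is a tiny linear program; its minimum lies at a vertex of the feasible set. List the vertices and price them.
hummus only: max(6.1/0.9, 395/29) = 13.62 servings → $11.58.
eggs only: max(6.1/0.7, 395/38) = 10.39 servings → $4.16.
almonds only: max(6.1/1.8, 395/99) = 3.99 servings → $2.99.
kale only: max(6.1/1.6, 395/181) = 3.812 servings → $4.58.
hummus + eggs: the both-tight solution has a negative serving — not a feasible corner.
hummus + almonds: the both-tight solution has a negative serving — not a feasible corner.
hummus + kale with both tight: 4.052 servings and 1.533 servings → $5.28.
eggs + almonds with both targets exact would need a negative amount; discard.
eggs + kale with both tight: 7.164 servings and 0.6783 servings → $3.68.
almonds + kale with both tight: 2.82 servings and 0.6398 servings → $2.88.
So the least-cost plan costs $2.88.

$2.88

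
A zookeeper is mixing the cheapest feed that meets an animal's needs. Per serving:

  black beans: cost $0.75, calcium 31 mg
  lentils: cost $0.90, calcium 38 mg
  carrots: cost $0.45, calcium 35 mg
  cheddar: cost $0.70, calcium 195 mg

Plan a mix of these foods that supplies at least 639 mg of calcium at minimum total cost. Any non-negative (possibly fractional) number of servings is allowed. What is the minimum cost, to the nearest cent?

Cost per mg of calcium: cheddar $0.0036, carrots $0.0129, lentils $0.0237, black beans $0.0242.
With no serving limits, use only cheddar: 639 mg / 195 mg = 3.277 servings × $0.70 = $2.29.

$2.29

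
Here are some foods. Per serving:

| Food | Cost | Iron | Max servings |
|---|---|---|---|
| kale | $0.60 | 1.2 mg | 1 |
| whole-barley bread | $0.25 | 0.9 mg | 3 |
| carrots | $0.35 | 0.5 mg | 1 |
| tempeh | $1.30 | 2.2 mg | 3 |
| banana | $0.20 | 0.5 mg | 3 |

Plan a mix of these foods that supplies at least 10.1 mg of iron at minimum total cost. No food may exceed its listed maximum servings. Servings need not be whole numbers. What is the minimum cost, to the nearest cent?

$4.73

Cost per mg of iron: whole-barley bread $0.2778, banana $0.4000, kale $0.5000, tempeh $0.5909, carrots $0.7000.
Take 3 servings of whole-barley bread: +2.7 mg iron for $0.75 (total $0.75, still need 7.4 mg).
Take 3 servings of banana: +1.5 mg iron for $0.60 (total $1.35, still need 5.9 mg).
Take 1 serving of kale: +1.2 mg iron for $0.60 (total $1.95, still need 4.7 mg).
Take 2.136 servings of tempeh: +4.7 mg iron for $2.78 (total $4.73, still need 0.0 mg).
Greedy by cheapest-per-mg is optimal for a single linear constraint, so the minimum cost is $4.73.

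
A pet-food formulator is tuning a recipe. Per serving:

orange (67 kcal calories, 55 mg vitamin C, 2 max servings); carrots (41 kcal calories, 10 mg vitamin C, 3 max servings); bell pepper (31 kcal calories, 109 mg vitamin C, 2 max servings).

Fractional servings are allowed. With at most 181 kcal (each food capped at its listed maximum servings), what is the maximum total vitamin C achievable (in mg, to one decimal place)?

315.7 mg

Vitamin C per kcal: bell pepper 3.516, orange 0.8209, carrots 0.2439.
Take 2 servings of bell pepper: uses 62 kcal, +218.0 mg vitamin C (running total 218.0 mg).
Take 1.776 servings of orange: uses 119 kcal, +97.7 mg vitamin C (running total 315.7 mg).
Greedy by best ratio exhausts the calories allowance optimally: 315.7 mg.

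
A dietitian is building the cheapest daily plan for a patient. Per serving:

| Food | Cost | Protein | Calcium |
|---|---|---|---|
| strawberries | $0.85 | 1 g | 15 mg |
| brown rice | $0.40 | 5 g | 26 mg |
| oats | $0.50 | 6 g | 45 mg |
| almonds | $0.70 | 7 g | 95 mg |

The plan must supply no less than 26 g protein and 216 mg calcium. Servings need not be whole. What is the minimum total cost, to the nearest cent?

A basic optimal solution has at most two foods positive. Try each food alone and each pair with both targets met exactly.
strawberries only: max(26/1, 216/15) = 26 servings → $22.10.
brown rice only: max(26/5, 216/26) = 8.308 servings → $3.32.
oats only: max(26/6, 216/45) = 4.8 servings → $2.40.
almonds only: max(26/7, 216/95) = 3.714 servings → $2.60.
strawberries + brown rice with both tight: 8.245 servings and 3.551 servings → $8.43.
strawberries + oats with both tight: 2.8 servings and 3.867 servings → $4.31.
strawberries + almonds: intersection lies outside the first quadrant.
brown rice + oats: the both-tight solution has a negative serving — not a feasible corner.
brown rice + almonds with both tight: 3.27 servings and 1.379 servings → $2.27.
oats + almonds with both tight: 3.757 servings and 0.4941 servings → $2.22.
So the least-cost plan costs $2.22.

$2.22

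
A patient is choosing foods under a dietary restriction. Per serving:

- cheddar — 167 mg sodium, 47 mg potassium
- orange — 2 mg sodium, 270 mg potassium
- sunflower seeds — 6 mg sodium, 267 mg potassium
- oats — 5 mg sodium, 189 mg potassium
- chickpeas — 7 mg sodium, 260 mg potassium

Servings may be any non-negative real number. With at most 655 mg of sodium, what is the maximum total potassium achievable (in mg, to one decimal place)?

Potassium per mg sodium: orange 135, sunflower seeds 44.5, oats 37.8, chickpeas 37.14, cheddar 0.2814.
With no serving limits, spend the whole sodium allowance on orange: 655 mg / 2 mg × 270 mg = 88425.0 mg.

88425.0 mg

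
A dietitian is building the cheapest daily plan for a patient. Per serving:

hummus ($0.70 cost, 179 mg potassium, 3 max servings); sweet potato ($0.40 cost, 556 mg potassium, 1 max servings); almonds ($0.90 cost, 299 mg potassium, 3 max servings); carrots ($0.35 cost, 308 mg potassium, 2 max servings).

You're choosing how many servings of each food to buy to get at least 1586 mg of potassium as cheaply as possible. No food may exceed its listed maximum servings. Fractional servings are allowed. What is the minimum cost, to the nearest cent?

Cost per mg of potassium: sweet potato $0.0007, carrots $0.0011, almonds $0.0030, hummus $0.0039.
Take 1 serving of sweet potato: +556.0 mg potassium for $0.40 (total $0.40, still need 1030.0 mg).
Take 2 servings of carrots: +616.0 mg potassium for $0.70 (total $1.10, still need 414.0 mg).
Take 1.385 servings of almonds: +414.0 mg potassium for $1.25 (total $2.35, still need 0.0 mg).
Filling from the cheapest source first is optimal under one linear minimum: $2.35.

$2.35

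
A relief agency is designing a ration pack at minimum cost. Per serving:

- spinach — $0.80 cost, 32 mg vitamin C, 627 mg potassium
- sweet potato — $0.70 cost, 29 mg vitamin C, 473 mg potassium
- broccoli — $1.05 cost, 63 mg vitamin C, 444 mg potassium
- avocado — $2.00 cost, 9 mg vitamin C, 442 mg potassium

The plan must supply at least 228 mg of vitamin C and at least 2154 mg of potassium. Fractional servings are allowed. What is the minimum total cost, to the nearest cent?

For a min-cost LP with two ≥-constraints, a basic feasible solution has at most two positive variables.
spinach only: max(228/32, 2154/627) = 7.125 servings → $5.70.
sweet potato only: max(228/29, 2154/473) = 7.862 servings → $5.50.
broccoli only: max(228/63, 2154/444) = 4.851 servings → $5.09.
avocado only: max(228/9, 2154/442) = 25.33 servings → $50.67.
spinach + sweet potato: the both-tight solution has a negative serving — not a feasible corner.
spinach + broccoli with both tight: 1.363 servings and 2.927 servings → $4.16.
spinach + avocado with both targets exact would need a negative amount; discard.
sweet potato + broccoli with both tight: 2.037 servings and 2.681 servings → $4.24.
sweet potato + avocado: the both-tight solution has a negative serving — not a feasible corner.
broccoli + avocado with both tight: 3.413 servings and 1.445 servings → $6.47.
So the least-cost plan costs $4.16.

$4.16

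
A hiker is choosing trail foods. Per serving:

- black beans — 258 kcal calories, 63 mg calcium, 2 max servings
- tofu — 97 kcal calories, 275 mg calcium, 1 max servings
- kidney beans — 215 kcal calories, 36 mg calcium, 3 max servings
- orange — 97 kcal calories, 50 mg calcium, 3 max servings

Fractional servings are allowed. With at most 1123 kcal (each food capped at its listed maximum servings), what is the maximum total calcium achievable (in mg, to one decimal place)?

587.7 mg

Calcium per kcal: tofu 2.835, orange 0.5155, black beans 0.2442, kidney beans 0.1674.
Take 1 serving of tofu: uses 97 kcal, +275.0 mg calcium (running total 275.0 mg).
Take 3 servings of orange: uses 291 kcal, +150.0 mg calcium (running total 425.0 mg).
Take 2 servings of black beans: uses 516 kcal, +126.0 mg calcium (running total 551.0 mg).
Take 1.019 servings of kidney beans: uses 219 kcal, +36.7 mg calcium (running total 587.7 mg).
Greedy by best ratio exhausts the calories allowance optimally: 587.7 mg.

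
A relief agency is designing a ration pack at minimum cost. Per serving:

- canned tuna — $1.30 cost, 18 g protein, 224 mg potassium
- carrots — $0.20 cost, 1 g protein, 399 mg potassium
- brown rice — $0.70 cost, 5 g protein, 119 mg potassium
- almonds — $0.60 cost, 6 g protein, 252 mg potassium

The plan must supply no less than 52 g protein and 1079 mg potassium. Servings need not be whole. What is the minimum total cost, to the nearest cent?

$3.90

With two linear requirements the optimum uses one or two foods; enumerate the corners.
canned tuna only: max(52/18, 1079/224) = 4.817 servings → $6.26.
carrots only: max(52/1, 1079/399) = 52 servings → $10.40.
brown rice only: max(52/5, 1079/119) = 10.4 servings → $7.28.
almonds only: max(52/6, 1079/252) = 8.667 servings → $5.20.
canned tuna + carrots with both tight: 2.827 servings and 1.117 servings → $3.90.
canned tuna + brown rice with both tight: 0.7759 servings and 7.607 servings → $6.33.
canned tuna + almonds with both tight: 2.077 servings and 2.435 servings → $4.16.
carrots + brown rice: intersection lies outside the first quadrant.
carrots + almonds with both targets exact would need a negative amount; discard.
brown rice + almonds with both targets exact would need a negative amount; discard.
The minimum over all feasible corners is $3.90.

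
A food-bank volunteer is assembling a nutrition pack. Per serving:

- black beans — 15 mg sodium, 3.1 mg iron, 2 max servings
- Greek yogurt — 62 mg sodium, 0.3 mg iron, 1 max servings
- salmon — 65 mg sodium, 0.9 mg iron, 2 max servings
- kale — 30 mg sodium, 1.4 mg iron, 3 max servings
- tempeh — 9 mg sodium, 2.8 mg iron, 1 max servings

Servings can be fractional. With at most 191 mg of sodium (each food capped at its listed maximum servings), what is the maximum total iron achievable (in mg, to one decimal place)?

Iron per mg sodium: tempeh 0.3111, black beans 0.2067, kale 0.04667, salmon 0.01385, Greek yogurt 0.004839.
Take 1 serving of tempeh: uses 9 mg sodium, +2.8 mg iron (running total 2.8 mg).
Take 2 servings of black beans: uses 30 mg sodium, +6.2 mg iron (running total 9.0 mg).
Take 3 servings of kale: uses 90 mg sodium, +4.2 mg iron (running total 13.2 mg).
Take 0.9538 servings of salmon: uses 62 mg sodium, +0.9 mg iron (running total 14.1 mg).
Greedy by best ratio exhausts the sodium allowance optimally: 14.1 mg.

14.1 mg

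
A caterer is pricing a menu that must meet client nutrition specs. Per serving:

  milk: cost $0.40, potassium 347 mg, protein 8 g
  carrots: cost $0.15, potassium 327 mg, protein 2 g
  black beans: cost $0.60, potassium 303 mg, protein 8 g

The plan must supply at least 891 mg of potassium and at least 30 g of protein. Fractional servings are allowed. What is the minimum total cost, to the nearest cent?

A basic optimal solution has at most two foods positive. Try each food alone and each pair with both targets met exactly.
milk only: max(891/347, 30/8) = 3.75 servings → $1.50.
carrots only: max(891/327, 30/2) = 15 servings → $2.25.
black beans only: max(891/303, 30/8) = 3.75 servings → $2.25.
milk + carrots: the both-tight solution has a negative serving — not a feasible corner.
milk + black beans with both targets exact would need a negative amount; discard.
carrots + black beans: the both-tight solution has a negative serving — not a feasible corner.
So the least-cost plan costs $1.50.

$1.50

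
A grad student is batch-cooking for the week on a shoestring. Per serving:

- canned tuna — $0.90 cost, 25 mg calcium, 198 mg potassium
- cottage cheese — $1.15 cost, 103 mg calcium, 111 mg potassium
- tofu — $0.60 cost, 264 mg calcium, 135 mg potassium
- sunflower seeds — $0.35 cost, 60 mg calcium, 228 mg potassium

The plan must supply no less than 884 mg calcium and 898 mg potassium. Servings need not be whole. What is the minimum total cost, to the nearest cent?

canned tuna only: max(884/25, 898/198) = 35.36 servings → $31.82.
cottage cheese only: max(884/103, 898/111) = 8.583 servings → $9.87.
tofu only: max(884/264, 898/135) = 6.652 servings → $3.99.
sunflower seeds only: max(884/60, 898/228) = 14.73 servings → $5.16.
canned tuna + cottage cheese with both targets exact would need a negative amount; discard.
canned tuna + tofu with both tight: 2.408 servings and 3.12 servings → $4.04.
canned tuna + sunflower seeds: intersection lies outside the first quadrant.
cottage cheese + tofu with both tight: 7.645 servings and 0.3656 servings → $9.01.
cottage cheese + sunflower seeds: intersection lies outside the first quadrant.
tofu + sunflower seeds with both tight: 2.835 servings and 2.26 servings → $2.49.
The minimum over all feasible corners is $2.49.

$2.49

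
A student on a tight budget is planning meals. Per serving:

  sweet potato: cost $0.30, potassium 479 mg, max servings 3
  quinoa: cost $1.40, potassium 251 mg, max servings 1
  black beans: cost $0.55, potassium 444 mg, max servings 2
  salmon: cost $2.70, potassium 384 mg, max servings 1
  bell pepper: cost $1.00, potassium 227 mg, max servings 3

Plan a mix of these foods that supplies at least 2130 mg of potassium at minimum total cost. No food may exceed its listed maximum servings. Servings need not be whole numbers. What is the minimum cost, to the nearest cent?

Cost per mg of potassium: sweet potato $0.0006, black beans $0.0012, bell pepper $0.0044, quinoa $0.0056, salmon $0.0070.
Take 3 servings of sweet potato: +1437.0 mg potassium for $0.90 (total $0.90, still need 693.0 mg).
Take 1.561 servings of black beans: +693.0 mg potassium for $0.86 (total $1.76, still need 0.0 mg).
Filling from the cheapest source first is optimal under one linear minimum: $1.76.

$1.76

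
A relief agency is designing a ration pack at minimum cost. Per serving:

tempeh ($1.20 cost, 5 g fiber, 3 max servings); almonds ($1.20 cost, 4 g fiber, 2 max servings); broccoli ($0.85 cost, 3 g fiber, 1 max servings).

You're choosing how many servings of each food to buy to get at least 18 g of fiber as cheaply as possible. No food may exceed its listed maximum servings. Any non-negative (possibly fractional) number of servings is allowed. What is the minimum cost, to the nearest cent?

$4.45

Cost per g of fiber: tempeh $0.2400, broccoli $0.2833, almonds $0.3000.
Take 3 servings of tempeh: +15.0 g fiber for $3.60 (total $3.60, still need 3.0 g).
Take 1 serving of broccoli: +3.0 g fiber for $0.85 (total $4.45, still need 0.0 g).
Greedy by cheapest-per-g is optimal for a single linear constraint, so the minimum cost is $4.45.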